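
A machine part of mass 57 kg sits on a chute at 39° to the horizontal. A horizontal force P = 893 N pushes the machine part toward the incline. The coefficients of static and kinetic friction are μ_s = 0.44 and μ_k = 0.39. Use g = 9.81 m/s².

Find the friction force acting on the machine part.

f ≈ 342 N (down the incline)

Normal direction: N = m g cos θ + P sin θ = 996.5 N.
Along the incline, the net driving force (taking up-slope positive) is P cos θ − m g sin θ = 694 − 351.9 = 342.1 N, so equilibrium requires friction f = -342.1 N (down-slope).
The limit of static friction is μ_s N = 438.5 N.
Since 342.1 N is within the 438.5 N limit, the machine part stays put and friction is exactly 342 N.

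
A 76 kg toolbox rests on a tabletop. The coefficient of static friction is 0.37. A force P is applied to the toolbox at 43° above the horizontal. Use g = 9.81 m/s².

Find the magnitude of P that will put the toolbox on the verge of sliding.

N = m g − P sin α (the pull lifts the toolbox).
At impending slip, P cos α = μ_s N = μ_s (m g − P sin α).
Solving: P (cos α + μ_s sin α) = μ_s m g → P = 0.37×746/(cos 43° + 0.37 sin 43°) = 276/0.9837 = 280 N.

P ≈ 280 N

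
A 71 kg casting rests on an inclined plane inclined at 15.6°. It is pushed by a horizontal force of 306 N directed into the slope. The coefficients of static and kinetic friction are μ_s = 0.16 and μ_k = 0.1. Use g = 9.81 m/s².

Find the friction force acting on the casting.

f ≈ 107 N (down the incline)

The horizontal push has a component P sin θ into the surface, so N = m g cos θ + P sin θ = 670.9 + 82.29 = 753.1 N.
Parallel to the incline: P cos θ − m g sin θ = 294.7 − 187.3 = 107.4 N; the friction needed to balance this is 107.4 N acting down the slope.
The limit of static friction is μ_s N = 120.5 N.
Since 107.4 N is within the 120.5 N limit, the casting stays put and friction is exactly 107 N.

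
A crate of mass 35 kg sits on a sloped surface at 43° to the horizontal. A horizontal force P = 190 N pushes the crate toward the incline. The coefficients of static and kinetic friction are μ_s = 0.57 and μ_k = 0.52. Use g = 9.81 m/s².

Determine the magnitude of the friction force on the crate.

f ≈ 95.2 N (up the incline)

The horizontal push has a component P sin θ into the surface, so N = m g cos θ + P sin θ = 251.1 + 129.6 = 380.7 N.
Along the incline, the net driving force (taking up-slope positive) is P cos θ − m g sin θ = 139 − 234.2 = -95.21 N, so equilibrium requires friction f = 95.21 N (up-slope).
Maximum static friction: μ_s N = 0.57 × 380.7 = 217 N.
|f_req| = 95.21 ≤ 217 N → the crate is in equilibrium; friction equals the required value.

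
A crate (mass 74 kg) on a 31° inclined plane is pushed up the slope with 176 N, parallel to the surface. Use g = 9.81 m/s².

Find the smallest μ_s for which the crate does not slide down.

μ_s,min ≈ 0.318

N = m g cos θ = 622.3 N.
Friction must make up the shortfall along the incline: f = m g sin θ − P = 373.9 − 176 = 197.9 N.
At the threshold f = μ_s N, so μ_s,min = 197.9/622.3 = 0.318.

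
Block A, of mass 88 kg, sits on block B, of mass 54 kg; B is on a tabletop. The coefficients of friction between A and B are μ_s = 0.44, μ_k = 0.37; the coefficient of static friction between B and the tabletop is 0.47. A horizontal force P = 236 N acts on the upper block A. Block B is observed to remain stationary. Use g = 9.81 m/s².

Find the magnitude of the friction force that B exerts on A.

f ≈ 236 N

Normal force at the A–B interface: N₁ = m_A g = 863.3 N.
Maximum static friction on A from B: μ_s N₁ = 0.44×863.3 = 379.8 N.
P = 236 N is within that limit, so A and B move together (both at rest); the A–B friction is simply f₁ = P = 236 N.
B experiences an equal 236 N forward from A (third law). B is in equilibrium, so the floor supplies f₂ = 236 N of static friction (limit μ_s(m_A+m_B)g = 654.7 N, not exceeded).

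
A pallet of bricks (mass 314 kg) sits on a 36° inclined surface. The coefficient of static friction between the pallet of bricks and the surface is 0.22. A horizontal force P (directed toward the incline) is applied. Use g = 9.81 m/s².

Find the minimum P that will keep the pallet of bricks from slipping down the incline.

P_min ≈ 1350 N

The pallet of bricks tends to slide down (tan θ > μ_s), so at the point of impending slip friction acts up-slope at its limit: f = μ_s N.
Perpendicular to the incline: N = m g cos θ + P sin θ.
Along the incline: P cos θ + μ_s N = m g sin θ, i.e. P cos θ + μ_s (m g cos θ + P sin θ) = m g sin θ.
Solving, P (cos θ + μ_s sin θ) = m g (sin θ − μ_s cos θ), so P = 3080×0.4098/0.9383 = 1350 N.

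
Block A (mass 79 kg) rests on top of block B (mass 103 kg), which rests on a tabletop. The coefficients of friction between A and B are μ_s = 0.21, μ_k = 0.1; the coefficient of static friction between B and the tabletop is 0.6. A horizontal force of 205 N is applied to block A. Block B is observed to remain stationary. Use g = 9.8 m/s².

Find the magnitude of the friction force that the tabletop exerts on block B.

Normal force at the A–B interface: N₁ = m_A g = 774.2 N.
Maximum static friction on A from B: μ_s N₁ = 0.21×774.2 = 162.6 N.
Since P = 205 N > 162.6 N, A slides on B; the A–B friction is kinetic: f₁ = μ_k N₁ = 0.1×774.2 = 77.4 N.
By Newton's third law B feels 77.4 N forward from A. With B stationary, the floor's static friction on B balances it: f₂ = 77.4 N (well within μ_s(m_A+m_B)g = 1070 N).

f ≈ 77.4 N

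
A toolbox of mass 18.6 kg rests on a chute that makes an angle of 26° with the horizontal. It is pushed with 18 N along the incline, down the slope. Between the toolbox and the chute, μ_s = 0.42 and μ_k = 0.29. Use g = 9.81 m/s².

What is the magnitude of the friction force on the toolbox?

f ≈ 47.6 N (up the incline)

Normal force: N = m g cos θ = 18.6 × 9.81 × cos 26° = 164 N.
The friction needed for equilibrium is m g sin θ + P = 79.99 + 18 = 97.99 N, measured positive up-slope.
Maximum static friction available: μ_s N = 0.42 × 164 = 68.88 N.
Since |97.99| > 68.88 N, static friction cannot hold it; the toolbox slides down the incline and kinetic friction applies: f = μ_k N = 0.29 × 164 = 47.6 N.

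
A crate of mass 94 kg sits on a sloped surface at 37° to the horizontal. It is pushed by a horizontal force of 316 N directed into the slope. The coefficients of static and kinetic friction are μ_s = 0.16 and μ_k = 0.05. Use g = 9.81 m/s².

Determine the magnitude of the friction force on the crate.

f ≈ 46.3 N (up the incline)

Normal direction: N = m g cos θ + P sin θ = 926.6 N.
Along the incline, the net driving force (taking up-slope positive) is P cos θ − m g sin θ = 252.4 − 555 = -302.6 N, so equilibrium requires friction f = 302.6 N (up-slope).
The limit of static friction is μ_s N = 148.3 N.
The required 302.6 N exceeds the static limit, so the crate slides down-slope and f = μ_k N = 0.05×926.6 = 46.3 N.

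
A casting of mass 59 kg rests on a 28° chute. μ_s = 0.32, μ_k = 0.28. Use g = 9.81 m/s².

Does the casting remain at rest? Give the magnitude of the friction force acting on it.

f ≈ 143 N

N = m g cos θ = 511 N.
Down-slope weight component: m g sin θ = 272 N.
μ_s N = 164 N.
272 > 164 N, so it slides; kinetic friction f = μ_k N = 0.28×511 = 143 N.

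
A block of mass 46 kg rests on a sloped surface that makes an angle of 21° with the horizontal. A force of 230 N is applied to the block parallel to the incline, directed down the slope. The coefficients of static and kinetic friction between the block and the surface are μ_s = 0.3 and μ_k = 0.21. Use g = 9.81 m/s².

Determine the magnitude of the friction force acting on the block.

Perpendicular to the surface, N = m g cos θ = 46·9.81·cos 21° = 421.3 N.
The friction needed for equilibrium is m g sin θ + P = 161.7 + 230 = 391.7 N, measured positive up-slope.
The static-friction ceiling is μ_s N = 0.3 × 421.3 = 126.4 N.
|391.7| exceeds 126.4 N, so the block slips down-slope; friction is kinetic, f = μ_k N = 0.21×421.3 = 88.5 N.

f ≈ 88.5 N (up the incline)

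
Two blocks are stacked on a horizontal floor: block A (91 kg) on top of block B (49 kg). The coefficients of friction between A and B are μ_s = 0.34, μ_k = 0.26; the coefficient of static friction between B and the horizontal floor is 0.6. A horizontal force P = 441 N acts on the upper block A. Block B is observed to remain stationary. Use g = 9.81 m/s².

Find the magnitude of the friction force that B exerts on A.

f ≈ 232 N

Between the blocks, N₁ = m_A g = 892.7 N.
So the A–B interface can sustain at most μ_s N₁ = 303.5 N of static friction.
Since P = 441 N > 303.5 N, A slides on B; the A–B friction is kinetic: f₁ = μ_k N₁ = 0.26×892.7 = 232 N.
B experiences an equal 232 N forward from A (third law). B is in equilibrium, so the floor supplies f₂ = 232 N of static friction (limit μ_s(m_A+m_B)g = 824 N, not exceeded).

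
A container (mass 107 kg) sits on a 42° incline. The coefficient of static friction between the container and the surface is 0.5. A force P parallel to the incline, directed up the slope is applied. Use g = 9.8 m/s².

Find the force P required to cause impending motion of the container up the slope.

P ≈ 1090 N

At impending motion up the slope, friction acts down-slope at its limit: f = μ_s N.
P is parallel to the surface, so N = m g cos θ = 779 N.
Along the incline: P = m g sin θ + μ_s N = 702 + 0.5×779 = 1090 N.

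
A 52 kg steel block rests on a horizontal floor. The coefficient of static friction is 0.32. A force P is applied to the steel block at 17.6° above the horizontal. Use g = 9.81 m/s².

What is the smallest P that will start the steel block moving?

N = m g − P sin α (the pull lifts the steel block).
At impending slip, P cos α = μ_s N = μ_s (m g − P sin α).
Solving: P (cos α + μ_s sin α) = μ_s m g → P = 0.32×510/(cos 17.6° + 0.32 sin 17.6°) = 163/1.05 = 155 N.

P ≈ 155 N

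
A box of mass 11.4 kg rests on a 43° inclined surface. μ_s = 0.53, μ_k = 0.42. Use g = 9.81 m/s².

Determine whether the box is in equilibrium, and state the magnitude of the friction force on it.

f ≈ 34.4 N

N = m g cos θ = 81.8 N.
Down-slope weight component: m g sin θ = 76.3 N.
μ_s N = 43.3 N.
76.3 > 43.3 N, so it slides; kinetic friction f = μ_k N = 0.42×81.8 = 34.4 N.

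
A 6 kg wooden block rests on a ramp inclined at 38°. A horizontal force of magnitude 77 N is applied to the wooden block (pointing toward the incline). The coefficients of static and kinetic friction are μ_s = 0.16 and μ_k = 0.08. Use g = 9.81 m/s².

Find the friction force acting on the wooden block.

f ≈ 7.5 N (down the incline)

The horizontal push has a component P sin θ into the surface, so N = m g cos θ + P sin θ = 46.38 + 47.41 = 93.79 N.
Along the incline, the net driving force (taking up-slope positive) is P cos θ − m g sin θ = 60.68 − 36.24 = 24.44 N, so equilibrium requires friction f = -24.44 N (down-slope).
Maximum static friction: μ_s N = 0.16 × 93.79 = 15.01 N.
|f_req| = 24.44 > 15.01 N → the wooden block slides up the incline; f = μ_k N = 0.08 × 93.79 = 7.5 N.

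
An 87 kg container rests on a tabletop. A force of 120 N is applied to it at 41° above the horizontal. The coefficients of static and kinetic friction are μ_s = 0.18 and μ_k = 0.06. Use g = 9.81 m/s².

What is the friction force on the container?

Vertical equilibrium gives N = m g − P sin α = 774.7 N.
The horizontal driving force is P cos α = 90.57 N, so equilibrium needs friction f = 90.57 N.
μ_s N = 0.18 × 774.7 = 139.5 N.
90.57 ≤ 139.5 N → static; friction equals the required 90.6 N.

f ≈ 90.6 N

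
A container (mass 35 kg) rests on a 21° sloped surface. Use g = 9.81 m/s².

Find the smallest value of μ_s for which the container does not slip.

μ_s,min ≈ 0.384

At the slip threshold m g sin θ = μ_s m g cos θ, so μ_s,min = tan θ.
μ_s,min = tan 21° = 0.384.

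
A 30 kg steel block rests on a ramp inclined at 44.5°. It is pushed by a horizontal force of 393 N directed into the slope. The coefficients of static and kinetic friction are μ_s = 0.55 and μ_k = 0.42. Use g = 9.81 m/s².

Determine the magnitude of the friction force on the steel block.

f ≈ 74 N (down the incline)

Resolve perpendicular to the incline: N = m g cos θ + P sin θ = 30×9.81×cos 44.5° + 393×sin 44.5° = 485.4 N.
Along the incline, the net driving force (taking up-slope positive) is P cos θ − m g sin θ = 280.3 − 206.3 = 74.03 N, so equilibrium requires friction f = -74.03 N (down-slope).
The limit of static friction is μ_s N = 267 N.
Since 74.03 N is within the 267 N limit, the steel block stays put and friction is exactly 74 N.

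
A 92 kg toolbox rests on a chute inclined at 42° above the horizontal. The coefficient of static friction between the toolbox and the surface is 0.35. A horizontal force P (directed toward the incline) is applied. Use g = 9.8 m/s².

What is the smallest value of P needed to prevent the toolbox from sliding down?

The toolbox tends to slide down (tan θ > μ_s), so at the point of impending slip friction acts up-slope at its limit: f = μ_s N.
Perpendicular to the incline: N = m g cos θ + P sin θ.
Along the incline: P cos θ + μ_s N = m g sin θ, i.e. P cos θ + μ_s (m g cos θ + P sin θ) = m g sin θ.
Solving, P (cos θ + μ_s sin θ) = m g (sin θ − μ_s cos θ), so P = 902×0.409/0.9773 = 377 N.

P_min ≈ 377 N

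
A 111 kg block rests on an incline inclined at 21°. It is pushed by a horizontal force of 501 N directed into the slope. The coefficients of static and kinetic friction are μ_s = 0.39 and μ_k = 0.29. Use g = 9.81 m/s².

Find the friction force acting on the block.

f ≈ 77.5 N (down the incline)

Resolve perpendicular to the incline: N = m g cos θ + P sin θ = 111×9.81×cos 21° + 501×sin 21° = 1196 N.
Along the incline, the net driving force (taking up-slope positive) is P cos θ − m g sin θ = 467.7 − 390.2 = 77.49 N, so equilibrium requires friction f = -77.49 N (down-slope).
The limit of static friction is μ_s N = 466.5 N.
|f_req| = 77.49 ≤ 466.5 N → the block is in equilibrium; friction equals the required value.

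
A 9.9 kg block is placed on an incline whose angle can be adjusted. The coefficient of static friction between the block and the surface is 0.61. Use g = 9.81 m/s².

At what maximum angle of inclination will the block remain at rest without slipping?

θ_max ≈ 31.4°

At the slip threshold, m g sin θ = μ_s · m g cos θ, so tan θ = μ_s.
θ_max = arctan(0.61) = 31.4°.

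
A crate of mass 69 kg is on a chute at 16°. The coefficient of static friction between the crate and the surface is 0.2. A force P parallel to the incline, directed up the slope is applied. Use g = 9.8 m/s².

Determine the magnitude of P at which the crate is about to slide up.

P ≈ 316 N

At impending motion up the slope, friction acts down-slope at its limit: f = μ_s N.
P is parallel to the surface, so N = m g cos θ = 650 N.
Along the incline: P = m g sin θ + μ_s N = 186 + 0.2×650 = 316 N.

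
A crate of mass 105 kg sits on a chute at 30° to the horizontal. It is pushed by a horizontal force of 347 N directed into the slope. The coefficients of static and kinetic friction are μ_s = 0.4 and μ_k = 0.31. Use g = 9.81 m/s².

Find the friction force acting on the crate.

Resolve perpendicular to the incline: N = m g cos θ + P sin θ = 105×9.81×cos 30° + 347×sin 30° = 1066 N.
Along the incline, the net driving force (taking up-slope positive) is P cos θ − m g sin θ = 300.5 − 515 = -214.5 N, so equilibrium requires friction f = 214.5 N (up-slope).
Maximum static friction: μ_s N = 0.4 × 1066 = 426.2 N.
|f_req| = 214.5 ≤ 426.2 N → the crate is in equilibrium; friction equals the required value.

f ≈ 215 N (up the incline)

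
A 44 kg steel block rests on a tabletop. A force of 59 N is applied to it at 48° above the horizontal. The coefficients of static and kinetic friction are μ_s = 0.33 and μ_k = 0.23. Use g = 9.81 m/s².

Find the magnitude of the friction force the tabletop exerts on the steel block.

f ≈ 39.5 N

N = m g − P sin α = 431.6 − 59×sin 48° = 387.8 N.
The horizontal driving force is P cos α = 39.48 N, so equilibrium needs friction f = 39.48 N.
μ_s N = 0.33 × 387.8 = 128 N.
Since 39.48 N does not exceed the limit, the steel block stays at rest and f = 39.5 N.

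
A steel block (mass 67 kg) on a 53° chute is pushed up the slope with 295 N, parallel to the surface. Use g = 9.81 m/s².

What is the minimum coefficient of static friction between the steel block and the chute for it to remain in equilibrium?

N = m g cos θ = 395.6 N.
Friction must make up the shortfall along the incline: f = m g sin θ − P = 524.9 − 295 = 229.9 N.
At the threshold f = μ_s N, so μ_s,min = 229.9/395.6 = 0.581.

μ_s,min ≈ 0.581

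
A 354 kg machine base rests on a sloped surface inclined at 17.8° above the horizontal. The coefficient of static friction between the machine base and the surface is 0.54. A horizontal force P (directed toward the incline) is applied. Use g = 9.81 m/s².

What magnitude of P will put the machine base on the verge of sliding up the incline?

P ≈ 3620 N

At impending motion up the slope, friction acts down-slope at its limit: f = μ_s N.
Perpendicular to the incline: N = m g cos θ + P sin θ.
Along the incline: P cos θ = m g sin θ + μ_s N = m g sin θ + μ_s (m g cos θ + P sin θ).
Solving, P (cos θ − μ_s sin θ) = m g (sin θ + μ_s cos θ), so P = 354×9.81×(sin 17.8° + 0.54 cos 17.8°)/(cos 17.8° − 0.54 sin 17.8°) = 3470×0.8198/0.7871 = 3620 N.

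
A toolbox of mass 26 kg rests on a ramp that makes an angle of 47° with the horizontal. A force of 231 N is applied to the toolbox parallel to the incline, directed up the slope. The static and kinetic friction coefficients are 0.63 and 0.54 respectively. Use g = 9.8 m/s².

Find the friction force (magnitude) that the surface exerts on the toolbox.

The normal reaction is N = m g cos θ = 173.8 N.
The friction needed for equilibrium is m g sin θ − P = 186.3 − 231 = -44.65 N, measured positive up-slope.
Static friction can supply at most μ_s N = 109.5 N.
Since |-44.65| ≤ 109.5 N, static friction is sufficient; f equals the required value, not μ_s N.

f ≈ 44.7 N (down the incline)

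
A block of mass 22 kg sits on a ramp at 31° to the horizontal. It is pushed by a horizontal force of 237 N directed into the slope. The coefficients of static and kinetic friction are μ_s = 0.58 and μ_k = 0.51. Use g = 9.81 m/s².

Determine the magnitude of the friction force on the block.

Normal direction: N = m g cos θ + P sin θ = 307.1 N.
Along the incline, the net driving force (taking up-slope positive) is P cos θ − m g sin θ = 203.1 − 111.2 = 91.99 N, so equilibrium requires friction f = -91.99 N (down-slope).
Maximum static friction: μ_s N = 0.58 × 307.1 = 178.1 N.
|f_req| = 91.99 ≤ 178.1 N → the block is in equilibrium; friction equals the required value.

f ≈ 92 N (down the incline)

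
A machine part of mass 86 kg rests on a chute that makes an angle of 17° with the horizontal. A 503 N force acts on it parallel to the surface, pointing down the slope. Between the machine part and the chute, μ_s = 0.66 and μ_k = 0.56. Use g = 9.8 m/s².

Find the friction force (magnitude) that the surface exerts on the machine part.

f ≈ 451 N (up the incline)

Normal force: N = m g cos θ = 86 × 9.8 × cos 17° = 806 N.
The friction needed for equilibrium is m g sin θ + P = 246.4 + 503 = 749.4 N, measured positive up-slope.
Static friction can supply at most μ_s N = 531.9 N.
Since |749.4| > 531.9 N, static friction cannot hold it; the machine part slides down the incline and kinetic friction applies: f = μ_k N = 0.56 × 806 = 451 N.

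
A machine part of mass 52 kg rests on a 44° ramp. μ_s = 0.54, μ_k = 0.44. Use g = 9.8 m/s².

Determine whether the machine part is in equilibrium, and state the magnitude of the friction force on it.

f ≈ 161 N

N = m g cos θ = 367 N.
Down-slope weight component: m g sin θ = 354 N.
μ_s N = 198 N.
354 > 198 N, so it slides; kinetic friction f = μ_k N = 0.44×367 = 161 N.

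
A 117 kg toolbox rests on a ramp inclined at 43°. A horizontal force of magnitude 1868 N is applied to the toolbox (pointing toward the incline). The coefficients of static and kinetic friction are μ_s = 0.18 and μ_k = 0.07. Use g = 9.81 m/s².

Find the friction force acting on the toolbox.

f ≈ 148 N (down the incline)

Normal direction: N = m g cos θ + P sin θ = 2113 N.
Parallel to the incline: P cos θ − m g sin θ = 1366 − 782.8 = 583.4 N; the friction needed to balance this is 583.4 N acting down the slope.
The limit of static friction is μ_s N = 380.4 N.
|f_req| = 583.4 > 380.4 N → the toolbox slides up the incline; f = μ_k N = 0.07 × 2113 = 148 N.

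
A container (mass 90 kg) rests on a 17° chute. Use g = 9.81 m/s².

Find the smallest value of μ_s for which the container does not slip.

At the slip threshold m g sin θ = μ_s m g cos θ, so μ_s,min = tan θ.
μ_s,min = tan 17° = 0.306.

μ_s,min ≈ 0.306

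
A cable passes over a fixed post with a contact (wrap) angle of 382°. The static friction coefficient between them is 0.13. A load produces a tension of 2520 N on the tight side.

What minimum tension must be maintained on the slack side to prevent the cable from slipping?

T_min ≈ 1060 N

Capstan equation at impending slip: T_tight/T_slack = e^{μβ}.
β = 382° = 6.667 rad; e^{μβ} = e^{0.13×6.667} = 2.379.
T_slack = T_tight / e^{μβ} = 2520 / 2.379 = 1060 N.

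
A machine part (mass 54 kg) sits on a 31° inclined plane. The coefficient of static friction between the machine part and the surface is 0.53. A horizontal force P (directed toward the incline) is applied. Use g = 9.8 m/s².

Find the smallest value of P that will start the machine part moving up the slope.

At impending motion up the slope, friction acts down-slope at its limit: f = μ_s N.
Perpendicular to the incline: N = m g cos θ + P sin θ.
Along the incline: P cos θ = m g sin θ + μ_s N = m g sin θ + μ_s (m g cos θ + P sin θ).
Solving, P (cos θ − μ_s sin θ) = m g (sin θ + μ_s cos θ), so P = 54×9.8×(sin 31° + 0.53 cos 31°)/(cos 31° − 0.53 sin 31°) = 529×0.9693/0.5842 = 878 N.

P ≈ 878 N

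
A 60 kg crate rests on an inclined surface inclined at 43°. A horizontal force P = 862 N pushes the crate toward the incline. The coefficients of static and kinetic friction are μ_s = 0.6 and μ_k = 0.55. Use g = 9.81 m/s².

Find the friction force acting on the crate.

f ≈ 229 N (down the incline)

Normal direction: N = m g cos θ + P sin θ = 1018 N.
Parallel to the incline: P cos θ − m g sin θ = 630.4 − 401.4 = 229 N; the friction needed to balance this is 229 N acting down the slope.
The limit of static friction is μ_s N = 611 N.
Since 229 N is within the 611 N limit, the crate stays put and friction is exactly 229 N.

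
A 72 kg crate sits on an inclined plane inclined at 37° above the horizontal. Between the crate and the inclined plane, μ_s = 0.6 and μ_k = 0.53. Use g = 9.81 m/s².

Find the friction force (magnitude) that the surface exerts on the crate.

Normal force: N = m g cos θ = 72 × 9.81 × cos 37° = 564.1 N.
Along the slope the weight component is m g sin θ = 425.1 N; friction must supply exactly this, acting up-slope.
Static friction can supply at most μ_s N = 338.5 N.
|425.1| exceeds 338.5 N, so the crate slips down-slope; friction is kinetic, f = μ_k N = 0.53×564.1 = 299 N.

f ≈ 299 N (up the incline)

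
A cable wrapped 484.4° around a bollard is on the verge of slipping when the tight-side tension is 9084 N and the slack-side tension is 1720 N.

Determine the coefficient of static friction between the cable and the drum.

T₂/T₁ = e^{μβ} → μ = ln(T₂/T₁)/β.
β = 484.4° = 8.454 rad.
μ = ln(9084/1720)/8.454 = ln(5.281)/8.454 = 0.197.

μ ≈ 0.197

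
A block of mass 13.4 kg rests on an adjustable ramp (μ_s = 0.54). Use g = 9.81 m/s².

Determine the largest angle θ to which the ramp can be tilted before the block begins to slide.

At the slip threshold, m g sin θ = μ_s · m g cos θ, so tan θ = μ_s.
θ_max = arctan(0.54) = 28.4°.

θ_max ≈ 28.4°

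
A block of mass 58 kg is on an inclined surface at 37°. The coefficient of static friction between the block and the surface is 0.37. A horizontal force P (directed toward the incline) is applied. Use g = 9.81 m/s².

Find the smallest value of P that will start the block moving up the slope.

P ≈ 886 N

At impending motion up the slope, friction acts down-slope at its limit: f = μ_s N.
Perpendicular to the incline: N = m g cos θ + P sin θ.
Along the incline: P cos θ = m g sin θ + μ_s N = m g sin θ + μ_s (m g cos θ + P sin θ).
Solving, P (cos θ − μ_s sin θ) = m g (sin θ + μ_s cos θ), so P = 58×9.81×(sin 37° + 0.37 cos 37°)/(cos 37° − 0.37 sin 37°) = 569×0.8973/0.576 = 886 N.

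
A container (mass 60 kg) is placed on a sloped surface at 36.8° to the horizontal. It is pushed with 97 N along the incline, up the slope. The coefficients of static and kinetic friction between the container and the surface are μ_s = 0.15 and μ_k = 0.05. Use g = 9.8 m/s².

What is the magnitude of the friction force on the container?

Perpendicular to the surface, N = m g cos θ = 60·9.8·cos 36.8° = 470.8 N.
For equilibrium along the incline the friction force must supply f = m g sin θ − P = 352.2 − 97 = 255.2 N (positive meaning up-slope).
Static friction can supply at most μ_s N = 70.62 N.
|255.2| exceeds 70.62 N, so the container slips down-slope; friction is kinetic, f = μ_k N = 0.05×470.8 = 23.5 N.

f ≈ 23.5 N (up the incline)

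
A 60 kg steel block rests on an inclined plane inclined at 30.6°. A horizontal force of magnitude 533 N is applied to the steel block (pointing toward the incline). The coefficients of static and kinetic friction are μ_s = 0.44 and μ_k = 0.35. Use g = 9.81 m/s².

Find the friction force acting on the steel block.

The horizontal push has a component P sin θ into the surface, so N = m g cos θ + P sin θ = 506.6 + 271.3 = 778 N.
Parallel to the incline: P cos θ − m g sin θ = 458.8 − 299.6 = 159.2 N; the friction needed to balance this is 159.2 N acting down the slope.
Maximum static friction: μ_s N = 0.44 × 778 = 342.3 N.
|f_req| = 159.2 ≤ 342.3 N → the steel block is in equilibrium; friction equals the required value.

f ≈ 159 N (down the incline)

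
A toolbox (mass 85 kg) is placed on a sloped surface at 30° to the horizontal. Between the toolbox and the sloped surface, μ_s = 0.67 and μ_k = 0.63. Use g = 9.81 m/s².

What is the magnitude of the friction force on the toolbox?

Normal force: N = m g cos θ = 85 × 9.81 × cos 30° = 722.1 N.
For equilibrium along the incline, friction must balance the weight component: f = m g sin θ = 416.9 N up the slope.
Maximum static friction available: μ_s N = 0.67 × 722.1 = 483.8 N.
Since |416.9| ≤ 483.8 N, static friction is sufficient; f equals the required value, not μ_s N.

f ≈ 417 N (up the incline)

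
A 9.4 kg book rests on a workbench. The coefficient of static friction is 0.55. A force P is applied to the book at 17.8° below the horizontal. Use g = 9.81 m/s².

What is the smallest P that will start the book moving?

P ≈ 64.7 N

N = m g + P sin α (the push presses the book into the workbench).
At impending slip, P cos α = μ_s N = μ_s (m g + P sin α).
Solving: P (cos α − μ_s sin α) = μ_s m g → P = 0.55×92.2/(cos 17.8° − 0.55 sin 17.8°) = 50.7/0.784 = 64.7 N.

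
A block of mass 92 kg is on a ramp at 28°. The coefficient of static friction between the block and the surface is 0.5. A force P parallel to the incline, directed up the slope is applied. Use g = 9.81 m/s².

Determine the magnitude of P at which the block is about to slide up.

At impending motion up the slope, friction acts down-slope at its limit: f = μ_s N.
P is parallel to the surface, so N = m g cos θ = 797 N.
Along the incline: P = m g sin θ + μ_s N = 424 + 0.5×797 = 822 N.

P ≈ 822 N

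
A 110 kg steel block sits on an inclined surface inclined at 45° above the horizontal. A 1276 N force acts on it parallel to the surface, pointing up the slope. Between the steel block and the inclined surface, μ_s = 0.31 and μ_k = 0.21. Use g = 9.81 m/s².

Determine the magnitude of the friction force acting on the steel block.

Normal force: N = m g cos θ = 110 × 9.81 × cos 45° = 763 N.
For equilibrium along the incline the friction force must supply f = m g sin θ − P = 763 − 1276 = -513 N (positive meaning up-slope).
The static-friction ceiling is μ_s N = 0.31 × 763 = 236.5 N.
|-513| exceeds 236.5 N, so the steel block slips up-slope; friction is kinetic, f = μ_k N = 0.21×763 = 160 N.

f ≈ 160 N (down the incline)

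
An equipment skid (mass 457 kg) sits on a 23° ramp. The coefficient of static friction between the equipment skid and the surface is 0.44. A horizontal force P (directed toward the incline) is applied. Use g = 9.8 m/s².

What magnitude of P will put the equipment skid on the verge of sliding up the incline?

P ≈ 4760 N

At impending motion up the slope, friction acts down-slope at its limit: f = μ_s N.
Perpendicular to the incline: N = m g cos θ + P sin θ.
Along the incline: P cos θ = m g sin θ + μ_s N = m g sin θ + μ_s (m g cos θ + P sin θ).
Solving, P (cos θ − μ_s sin θ) = m g (sin θ + μ_s cos θ), so P = 457×9.8×(sin 23° + 0.44 cos 23°)/(cos 23° − 0.44 sin 23°) = 4480×0.7958/0.7486 = 4760 N.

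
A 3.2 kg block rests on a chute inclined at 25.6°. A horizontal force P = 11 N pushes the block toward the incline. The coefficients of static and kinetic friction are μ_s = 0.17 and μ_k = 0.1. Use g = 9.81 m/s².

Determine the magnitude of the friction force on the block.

Normal direction: N = m g cos θ + P sin θ = 33.06 N.
Along the incline, the net driving force (taking up-slope positive) is P cos θ − m g sin θ = 9.92 − 13.56 = -3.644 N, so equilibrium requires friction f = 3.644 N (up-slope).
The limit of static friction is μ_s N = 5.621 N.
|f_req| = 3.644 ≤ 5.621 N → the block is in equilibrium; friction equals the required value.

f ≈ 3.64 N (up the incline)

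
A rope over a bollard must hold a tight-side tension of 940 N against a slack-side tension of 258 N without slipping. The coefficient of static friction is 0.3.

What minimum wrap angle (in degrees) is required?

T₂/T₁ = e^{μβ} → β = ln(T₂/T₁)/μ.
β = ln(940/258)/0.3 = 1.293/0.3 = 4.31 rad.
In degrees: β = 4.31 × 180/π = 247°.

β_min ≈ 247°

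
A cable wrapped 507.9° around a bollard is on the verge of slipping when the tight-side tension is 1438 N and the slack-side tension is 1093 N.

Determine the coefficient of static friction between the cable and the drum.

μ ≈ 0.0309

T₂/T₁ = e^{μβ} → μ = ln(T₂/T₁)/β.
β = 507.9° = 8.865 rad.
μ = ln(1438/1093)/8.865 = ln(1.316)/8.865 = 0.0309.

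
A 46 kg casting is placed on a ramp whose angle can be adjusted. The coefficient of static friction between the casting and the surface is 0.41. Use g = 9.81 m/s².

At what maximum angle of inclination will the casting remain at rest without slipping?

θ_max ≈ 22.3°

At the slip threshold, m g sin θ = μ_s · m g cos θ, so tan θ = μ_s.
θ_max = arctan(0.41) = 22.3°.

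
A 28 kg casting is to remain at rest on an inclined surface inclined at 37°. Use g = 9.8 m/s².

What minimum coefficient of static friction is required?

μ_s,min ≈ 0.754

At the slip threshold m g sin θ = μ_s m g cos θ, so μ_s,min = tan θ.
μ_s,min = tan 37° = 0.754.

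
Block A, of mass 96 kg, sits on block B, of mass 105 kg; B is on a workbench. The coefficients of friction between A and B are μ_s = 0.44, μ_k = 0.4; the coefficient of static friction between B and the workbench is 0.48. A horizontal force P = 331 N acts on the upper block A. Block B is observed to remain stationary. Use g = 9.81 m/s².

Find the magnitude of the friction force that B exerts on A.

f ≈ 331 N

The normal force B exerts on A is simply A's weight, N₁ = 941.8 N.
So the A–B interface can sustain at most μ_s N₁ = 414.4 N of static friction.
Since P = 331 N ≤ 414.4 N, A does not slip on B; friction on A equals P = 331 N.
By Newton's third law B feels 331 N forward from A. With B stationary, the floor's static friction on B balances it: f₂ = 331 N (well within μ_s(m_A+m_B)g = 946.5 N).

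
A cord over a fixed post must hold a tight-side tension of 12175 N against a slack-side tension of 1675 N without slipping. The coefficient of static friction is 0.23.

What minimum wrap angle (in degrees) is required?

β_min ≈ 494°

T₂/T₁ = e^{μβ} → β = ln(T₂/T₁)/μ.
β = ln(12175/1675)/0.23 = 1.984/0.23 = 8.624 rad.
In degrees: β = 8.624 × 180/π = 494°.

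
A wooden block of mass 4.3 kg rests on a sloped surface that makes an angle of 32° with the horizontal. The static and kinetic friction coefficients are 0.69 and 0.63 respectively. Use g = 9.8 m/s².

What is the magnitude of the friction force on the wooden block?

f ≈ 22.3 N (up the incline)

Perpendicular to the surface, N = m g cos θ = 4.3·9.8·cos 32° = 35.74 N.
Along the slope the weight component is m g sin θ = 22.33 N; friction must supply exactly this, acting up-slope.
The static-friction ceiling is μ_s N = 0.69 × 35.74 = 24.66 N.
Since |22.33| ≤ 24.66 N, no slip — friction simply equals what equilibrium demands.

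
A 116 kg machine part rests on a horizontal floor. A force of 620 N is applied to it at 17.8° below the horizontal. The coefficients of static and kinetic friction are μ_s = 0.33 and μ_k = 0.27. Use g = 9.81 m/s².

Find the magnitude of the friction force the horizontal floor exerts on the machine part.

f ≈ 358 N

Vertical equilibrium gives N = m g + P sin α = 1327 N.
For equilibrium, f = P cos α = 620×cos 17.8° = 590.3 N.
μ_s N = 0.33 × 1327 = 438.1 N.
The required friction exceeds μ_s N, so the machine part moves and f = μ_k N = 358 N.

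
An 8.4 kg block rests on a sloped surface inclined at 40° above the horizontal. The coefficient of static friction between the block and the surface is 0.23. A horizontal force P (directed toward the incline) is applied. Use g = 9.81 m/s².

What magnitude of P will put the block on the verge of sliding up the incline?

At impending motion up the slope, friction acts down-slope at its limit: f = μ_s N.
Perpendicular to the incline: N = m g cos θ + P sin θ.
Along the incline: P cos θ = m g sin θ + μ_s N = m g sin θ + μ_s (m g cos θ + P sin θ).
Solving, P (cos θ − μ_s sin θ) = m g (sin θ + μ_s cos θ), so P = 8.4×9.81×(sin 40° + 0.23 cos 40°)/(cos 40° − 0.23 sin 40°) = 82.4×0.819/0.6182 = 109 N.

P ≈ 109 N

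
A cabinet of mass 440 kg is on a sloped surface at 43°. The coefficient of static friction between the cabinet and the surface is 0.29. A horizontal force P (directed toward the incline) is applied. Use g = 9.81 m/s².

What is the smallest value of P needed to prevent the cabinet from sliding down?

The cabinet tends to slide down (tan θ > μ_s), so at the point of impending slip friction acts up-slope at its limit: f = μ_s N.
Perpendicular to the incline: N = m g cos θ + P sin θ.
Along the incline: P cos θ + μ_s N = m g sin θ, i.e. P cos θ + μ_s (m g cos θ + P sin θ) = m g sin θ.
Solving, P (cos θ + μ_s sin θ) = m g (sin θ − μ_s cos θ), so P = 4320×0.4699/0.9291 = 2180 N.

P_min ≈ 2180 N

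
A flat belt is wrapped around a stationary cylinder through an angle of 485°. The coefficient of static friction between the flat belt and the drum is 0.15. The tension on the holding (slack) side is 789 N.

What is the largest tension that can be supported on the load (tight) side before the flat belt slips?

At impending slip the capstan equation gives T₂/T₁ = e^{μβ} with β in radians.
β = 485° × π/180 = 8.465 rad.
e^{μβ} = e^{0.15×8.465} = 3.56.
T₂ = T₁ · e^{μβ} = 789 × 3.56 = 2810 N.

T_max ≈ 2810 N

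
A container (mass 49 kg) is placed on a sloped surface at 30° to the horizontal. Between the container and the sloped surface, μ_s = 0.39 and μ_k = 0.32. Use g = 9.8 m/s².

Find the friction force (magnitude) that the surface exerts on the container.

Perpendicular to the surface, N = m g cos θ = 49·9.8·cos 30° = 415.9 N.
For equilibrium along the incline, friction must balance the weight component: f = m g sin θ = 240.1 N up the slope.
The static-friction ceiling is μ_s N = 0.39 × 415.9 = 162.2 N.
Since |240.1| > 162.2 N, static friction cannot hold it; the container slides down the incline and kinetic friction applies: f = μ_k N = 0.32 × 415.9 = 133 N.

f ≈ 133 N (up the incline)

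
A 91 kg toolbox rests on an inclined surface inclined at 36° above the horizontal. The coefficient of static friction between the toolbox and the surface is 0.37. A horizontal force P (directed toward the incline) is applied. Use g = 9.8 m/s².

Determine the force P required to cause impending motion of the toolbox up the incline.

P ≈ 1340 N

At impending motion up the slope, friction acts down-slope at its limit: f = μ_s N.
Perpendicular to the incline: N = m g cos θ + P sin θ.
Along the incline: P cos θ = m g sin θ + μ_s N = m g sin θ + μ_s (m g cos θ + P sin θ).
Solving, P (cos θ − μ_s sin θ) = m g (sin θ + μ_s cos θ), so P = 91×9.8×(sin 36° + 0.37 cos 36°)/(cos 36° − 0.37 sin 36°) = 892×0.8871/0.5915 = 1340 N.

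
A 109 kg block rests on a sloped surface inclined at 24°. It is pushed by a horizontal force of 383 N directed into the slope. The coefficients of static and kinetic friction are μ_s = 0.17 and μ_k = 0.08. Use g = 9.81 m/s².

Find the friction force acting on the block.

Normal direction: N = m g cos θ + P sin θ = 1133 N.
Along the incline, the net driving force (taking up-slope positive) is P cos θ − m g sin θ = 349.9 − 434.9 = -85.03 N, so equilibrium requires friction f = 85.03 N (up-slope).
Maximum static friction: μ_s N = 0.17 × 1133 = 192.5 N.
Since 85.03 N is within the 192.5 N limit, the block stays put and friction is exactly 85 N.

f ≈ 85 N (up the incline)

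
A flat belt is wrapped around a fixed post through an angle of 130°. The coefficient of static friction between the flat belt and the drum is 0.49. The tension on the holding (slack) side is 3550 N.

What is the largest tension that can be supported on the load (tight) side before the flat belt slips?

T_max ≈ 10800 N

At impending slip the capstan equation gives T₂/T₁ = e^{μβ} with β in radians.
β = 130° × π/180 = 2.269 rad.
e^{μβ} = e^{0.49×2.269} = 3.04.
T₂ = T₁ · e^{μβ} = 3550 × 3.04 = 10800 N.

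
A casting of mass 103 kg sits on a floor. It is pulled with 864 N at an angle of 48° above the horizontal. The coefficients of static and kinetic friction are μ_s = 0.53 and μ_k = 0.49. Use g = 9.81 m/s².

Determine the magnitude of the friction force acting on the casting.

f ≈ 180 N

Vertical equilibrium gives N = m g − P sin α = 368.4 N.
The horizontal driving force is P cos α = 578.1 N, so equilibrium needs friction f = 578.1 N.
The static-friction limit is μ_s N = 195.2 N.
578.1 > 195.2 N → the casting slides; f = μ_k N = 0.49×368.4 = 180 N.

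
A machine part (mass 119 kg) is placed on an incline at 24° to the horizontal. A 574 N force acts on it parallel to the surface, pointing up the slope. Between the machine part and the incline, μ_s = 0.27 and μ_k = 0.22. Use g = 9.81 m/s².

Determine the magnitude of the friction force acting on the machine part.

Perpendicular to the surface, N = m g cos θ = 119·9.81·cos 24° = 1066 N.
Parallel to the incline, ΣF = 0 gives f = m g sin θ − P = 474.8 − 574 = -99.18 N (up-slope positive).
Maximum static friction available: μ_s N = 0.27 × 1066 = 287.9 N.
Since |-99.18| ≤ 287.9 N, the machine part remains in static equilibrium and friction takes exactly the required value.

f ≈ 99.2 N (down the incline)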